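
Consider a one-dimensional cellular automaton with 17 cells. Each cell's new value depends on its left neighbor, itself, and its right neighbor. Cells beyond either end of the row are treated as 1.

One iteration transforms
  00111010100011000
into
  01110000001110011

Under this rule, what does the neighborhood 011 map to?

1

At position 2 the neighborhood is 011; the next row has 1 there.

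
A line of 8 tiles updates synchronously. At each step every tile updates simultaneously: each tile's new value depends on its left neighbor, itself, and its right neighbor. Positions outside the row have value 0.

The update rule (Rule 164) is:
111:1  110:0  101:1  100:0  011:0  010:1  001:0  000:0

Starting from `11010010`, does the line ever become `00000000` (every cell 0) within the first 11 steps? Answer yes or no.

00110010
00000010
00000010  (fixed point — unchanged through step 11)
step 11 is 00000010, still not uniform 0

no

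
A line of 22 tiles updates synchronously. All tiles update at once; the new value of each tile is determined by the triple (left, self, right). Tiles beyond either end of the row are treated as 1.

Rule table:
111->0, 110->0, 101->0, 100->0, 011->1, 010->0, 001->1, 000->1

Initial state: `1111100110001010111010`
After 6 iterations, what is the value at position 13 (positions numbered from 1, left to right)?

0

iteration 1: 0000001100110000100000
iteration 2: 0111111001100111001111
iteration 3: 0100000011001100011000
iteration 4: 0001111110011001110011
iteration 5: 0111000000110011000110
iteration 6: 0100011111100110011100
position 13 holds 0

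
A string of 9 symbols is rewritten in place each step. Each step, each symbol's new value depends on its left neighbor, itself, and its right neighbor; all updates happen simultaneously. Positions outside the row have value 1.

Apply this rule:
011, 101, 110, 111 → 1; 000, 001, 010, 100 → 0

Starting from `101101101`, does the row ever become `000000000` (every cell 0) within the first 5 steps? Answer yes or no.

no

111111111
111111111  (fixed point — unchanged through step 5)
step 5 is 111111111, still not uniform 0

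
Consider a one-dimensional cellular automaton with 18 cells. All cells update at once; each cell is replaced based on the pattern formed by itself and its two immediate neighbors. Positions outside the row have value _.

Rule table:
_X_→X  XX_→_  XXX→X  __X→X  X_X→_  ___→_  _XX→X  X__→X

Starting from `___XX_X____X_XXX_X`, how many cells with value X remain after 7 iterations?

__XX__XX__XX_XX__X
_XX_XXX_XXX__X_XXX
XX__XX__XX_XXX_XX_
X_XXX_XXX__XX__X_X
X_XX__XX_XXX_XXX_X
X_X_XXX__XX__XX__X
X_X_XX_XXX_XXX_XXX
count of X: 13

13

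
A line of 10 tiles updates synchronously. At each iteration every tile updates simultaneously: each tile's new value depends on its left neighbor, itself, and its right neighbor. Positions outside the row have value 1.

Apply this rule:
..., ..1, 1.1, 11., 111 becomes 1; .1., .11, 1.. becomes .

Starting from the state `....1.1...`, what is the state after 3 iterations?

11.11.1.1.

.111.1..11
1.111..1.1
11.11.1.1.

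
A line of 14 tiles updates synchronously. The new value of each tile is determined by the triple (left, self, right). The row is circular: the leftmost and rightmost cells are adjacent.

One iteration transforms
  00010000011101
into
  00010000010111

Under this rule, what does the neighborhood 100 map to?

At position 0 the neighborhood is 100; the next row has 0 there.

0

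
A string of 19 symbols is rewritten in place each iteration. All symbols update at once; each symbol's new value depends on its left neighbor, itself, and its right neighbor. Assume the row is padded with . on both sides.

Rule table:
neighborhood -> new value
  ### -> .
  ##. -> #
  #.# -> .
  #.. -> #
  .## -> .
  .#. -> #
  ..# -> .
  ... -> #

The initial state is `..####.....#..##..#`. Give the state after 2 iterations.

#....#####.##..##.#
####.....#..##..#.#

####.....#..##..#.#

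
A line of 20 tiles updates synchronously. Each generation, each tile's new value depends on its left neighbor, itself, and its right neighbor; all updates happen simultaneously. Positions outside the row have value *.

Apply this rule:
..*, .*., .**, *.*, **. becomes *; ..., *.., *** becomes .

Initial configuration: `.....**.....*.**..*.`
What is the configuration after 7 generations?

....***....*****.***
...**.*...**...***..
..*****..***..**.*.*
.**...*.**.*.*******
***..*********......
..*.**.......*.....*
.*****......**....**

.*****......**....**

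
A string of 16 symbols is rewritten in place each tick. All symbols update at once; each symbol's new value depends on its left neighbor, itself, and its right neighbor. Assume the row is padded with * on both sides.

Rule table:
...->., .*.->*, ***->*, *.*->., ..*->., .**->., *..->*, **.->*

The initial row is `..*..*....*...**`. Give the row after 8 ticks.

******..**..*.*.

*.**.**...**...*
*..*..**...**...
**.**..**...**..
**..**..**...**.
***..**..**...*.
****..**..**..*.
*****..**..**.*.
******..**..*.*.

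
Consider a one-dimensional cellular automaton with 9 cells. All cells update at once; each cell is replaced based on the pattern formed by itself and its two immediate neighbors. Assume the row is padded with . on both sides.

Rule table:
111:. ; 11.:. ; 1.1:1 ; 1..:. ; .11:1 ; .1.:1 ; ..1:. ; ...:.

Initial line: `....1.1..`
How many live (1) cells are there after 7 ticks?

tick 1: ....111..
tick 2: ....1....
tick 3: ....1....  (fixed point — unchanged through tick 7)
count of 1: 1

1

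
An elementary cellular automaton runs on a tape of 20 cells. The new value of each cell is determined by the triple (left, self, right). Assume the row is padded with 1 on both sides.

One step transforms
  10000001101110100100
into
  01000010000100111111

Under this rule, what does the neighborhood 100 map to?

1

At position 1 the neighborhood is 100; the next row has 1 there.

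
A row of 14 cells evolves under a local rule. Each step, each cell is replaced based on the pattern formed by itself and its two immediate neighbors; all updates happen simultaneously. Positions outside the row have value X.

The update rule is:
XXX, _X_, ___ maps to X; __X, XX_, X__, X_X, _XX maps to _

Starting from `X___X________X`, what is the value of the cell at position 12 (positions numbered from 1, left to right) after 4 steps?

_

__X_X_XXXXXX__
__X_X__XXXX___
__X_X___XX__X_
__X_X_X_____X_
position 12 holds _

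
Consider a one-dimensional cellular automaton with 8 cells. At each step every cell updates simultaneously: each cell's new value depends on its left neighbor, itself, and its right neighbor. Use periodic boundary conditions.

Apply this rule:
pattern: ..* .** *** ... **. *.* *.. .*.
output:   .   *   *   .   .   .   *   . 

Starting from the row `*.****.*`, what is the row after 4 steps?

step 1: ..***..*
step 2: *.**.*..
step 3: ..*...*.
step 4: ...*...*

...*...*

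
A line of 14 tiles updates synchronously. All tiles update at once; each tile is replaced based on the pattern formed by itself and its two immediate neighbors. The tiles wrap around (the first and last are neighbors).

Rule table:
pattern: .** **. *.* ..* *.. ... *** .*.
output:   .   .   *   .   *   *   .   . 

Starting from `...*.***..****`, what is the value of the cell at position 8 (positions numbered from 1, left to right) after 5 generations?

**..*...*.....
..*..**..****.
*..*...*.....*
.*..**..****..
..*...*.....**
position 8 holds .

.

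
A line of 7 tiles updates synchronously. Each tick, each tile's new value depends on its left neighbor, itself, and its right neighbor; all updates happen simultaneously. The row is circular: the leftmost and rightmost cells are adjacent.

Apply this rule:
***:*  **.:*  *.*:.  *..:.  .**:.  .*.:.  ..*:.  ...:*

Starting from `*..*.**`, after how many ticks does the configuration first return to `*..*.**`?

*.....*
*.***..
...**..
**..*.*
**.....
.*.***.
....**.
***..*.
.**....
..*.***
.....**
.***..*
..**...
*..*.**

14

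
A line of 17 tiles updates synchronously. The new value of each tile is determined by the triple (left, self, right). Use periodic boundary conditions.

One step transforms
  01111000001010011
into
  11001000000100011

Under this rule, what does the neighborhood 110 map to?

At position 4 the neighborhood is 110; the next row has 1 there.

1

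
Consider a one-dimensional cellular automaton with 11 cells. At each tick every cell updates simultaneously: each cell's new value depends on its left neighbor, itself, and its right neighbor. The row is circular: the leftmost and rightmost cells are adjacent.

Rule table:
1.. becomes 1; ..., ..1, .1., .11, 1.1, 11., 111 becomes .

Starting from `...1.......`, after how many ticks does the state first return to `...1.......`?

tick 1: ....1......
tick 2: .....1.....
tick 3: ......1....
tick 4: .......1...
tick 5: ........1..
tick 6: .........1.
tick 7: ..........1
tick 8: 1..........
tick 9: .1.........
tick 10: ..1........
tick 11: ...1.......

11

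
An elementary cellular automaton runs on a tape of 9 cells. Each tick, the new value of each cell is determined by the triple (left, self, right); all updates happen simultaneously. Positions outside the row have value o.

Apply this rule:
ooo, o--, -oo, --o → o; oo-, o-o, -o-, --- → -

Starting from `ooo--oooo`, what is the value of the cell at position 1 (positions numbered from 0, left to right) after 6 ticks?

o

oo-oooooo
o--oooooo
-oooooooo
-oooooooo  (fixed point — unchanged through tick 6)
position 1 holds o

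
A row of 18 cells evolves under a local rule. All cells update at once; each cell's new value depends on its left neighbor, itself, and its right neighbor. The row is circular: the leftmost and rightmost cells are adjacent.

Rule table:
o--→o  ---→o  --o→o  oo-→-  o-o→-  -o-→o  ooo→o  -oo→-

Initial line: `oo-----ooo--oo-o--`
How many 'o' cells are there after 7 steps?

--ooooo-o-oo---ooo
oo-ooo--o---ooo-o-
----o-oooooo-o--o-
ooooo--oooo--ooooo
oooo-oo-oo-oo-oooo
ooo------------ooo
oo-oooooooooooo-oo
count of o: 16

16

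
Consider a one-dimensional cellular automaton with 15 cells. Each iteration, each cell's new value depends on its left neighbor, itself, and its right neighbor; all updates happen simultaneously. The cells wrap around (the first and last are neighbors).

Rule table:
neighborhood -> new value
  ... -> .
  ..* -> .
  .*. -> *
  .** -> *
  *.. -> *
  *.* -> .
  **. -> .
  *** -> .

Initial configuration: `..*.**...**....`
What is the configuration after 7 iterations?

*.*.*.*..*.*.*.

..*.*.*..*.*...
..*.*.**.*.**..
..*.*.*..*.*.*.
..*.*.**.*.*.**
*.*.*.*..*.*.*.
*.*.*.**.*.*.*.
*.*.*.*..*.*.*.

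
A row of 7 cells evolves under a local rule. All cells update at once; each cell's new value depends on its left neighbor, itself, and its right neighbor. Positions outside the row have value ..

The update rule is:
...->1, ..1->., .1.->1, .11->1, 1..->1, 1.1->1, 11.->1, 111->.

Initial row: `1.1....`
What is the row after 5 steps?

1111111
1.....1
11111.1
1...111
111.1.1

111.1.1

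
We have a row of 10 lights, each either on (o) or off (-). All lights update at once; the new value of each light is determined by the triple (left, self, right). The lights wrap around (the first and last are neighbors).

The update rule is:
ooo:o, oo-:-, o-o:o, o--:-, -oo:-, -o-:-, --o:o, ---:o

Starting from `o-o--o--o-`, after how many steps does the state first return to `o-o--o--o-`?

-o--o--o-o
o--o--o-o-
--o--o-o-o
-o--o-o-o-
o--o-o-o--
--o-o-o--o
-o-o-o--o-
o-o-o--o--
-o-o--o--o
o-o--o--o-

10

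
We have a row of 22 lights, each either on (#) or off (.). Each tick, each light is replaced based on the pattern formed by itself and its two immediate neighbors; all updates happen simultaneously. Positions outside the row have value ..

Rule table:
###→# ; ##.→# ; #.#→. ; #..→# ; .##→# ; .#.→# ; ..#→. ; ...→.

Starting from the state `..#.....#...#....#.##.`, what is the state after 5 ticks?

..#####.###.####.#.###

..##....##..##...#.###
..###...###.###..#.###
..####..###.####.#.###
..#####.###.####.#.###
..#####.###.####.#.###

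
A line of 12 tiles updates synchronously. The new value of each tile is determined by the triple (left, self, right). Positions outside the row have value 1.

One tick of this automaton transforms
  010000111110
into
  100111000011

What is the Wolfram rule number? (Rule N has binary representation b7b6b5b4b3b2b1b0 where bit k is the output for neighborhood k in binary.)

99

position 7: 111 → 0  (bit 7 = 0)
position 10: 110 → 1  (bit 6 = 1)
position 0: 101 → 1  (bit 5 = 1)
position 2: 100 → 0  (bit 4 = 0)
position 6: 011 → 0  (bit 3 = 0)
position 1: 010 → 0  (bit 2 = 0)
position 5: 001 → 1  (bit 1 = 1)
position 3: 000 → 1  (bit 0 = 1)
bits b7..b0 = 01100011 = 99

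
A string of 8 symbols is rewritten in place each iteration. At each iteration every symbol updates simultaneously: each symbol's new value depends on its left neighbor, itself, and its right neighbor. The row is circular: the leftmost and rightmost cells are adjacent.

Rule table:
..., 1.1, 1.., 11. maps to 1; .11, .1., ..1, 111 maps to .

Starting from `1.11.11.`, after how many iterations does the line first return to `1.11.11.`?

8

.1.11.11
1.1.11.1
11.1.11.
.11.1.11
1.11.1.1
11.11.1.
.11.11.1
1.11.11.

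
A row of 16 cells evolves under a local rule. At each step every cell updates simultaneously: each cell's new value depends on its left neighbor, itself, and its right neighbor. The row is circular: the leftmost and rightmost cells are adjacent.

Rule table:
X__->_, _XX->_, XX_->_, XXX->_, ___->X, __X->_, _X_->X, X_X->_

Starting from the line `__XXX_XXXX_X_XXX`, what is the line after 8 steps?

XXXXXXXXXX_X_XXX

___________X____
XXXXXXXXXX_X_XXX
___________X____  (repeats step 1; period 2)
step 8: XXXXXXXXXX_X_XXX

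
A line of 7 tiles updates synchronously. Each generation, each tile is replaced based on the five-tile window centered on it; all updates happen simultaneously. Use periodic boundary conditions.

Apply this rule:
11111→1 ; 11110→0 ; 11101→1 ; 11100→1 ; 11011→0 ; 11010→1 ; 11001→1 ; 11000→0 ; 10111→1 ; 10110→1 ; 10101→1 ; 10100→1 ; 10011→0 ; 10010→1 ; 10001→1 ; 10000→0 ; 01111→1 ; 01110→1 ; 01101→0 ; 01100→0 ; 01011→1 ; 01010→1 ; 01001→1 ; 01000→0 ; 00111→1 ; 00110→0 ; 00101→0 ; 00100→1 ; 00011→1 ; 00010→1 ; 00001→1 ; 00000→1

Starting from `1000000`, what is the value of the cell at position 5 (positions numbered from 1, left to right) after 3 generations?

1001111
1101110
1001110
position 5 holds 1

1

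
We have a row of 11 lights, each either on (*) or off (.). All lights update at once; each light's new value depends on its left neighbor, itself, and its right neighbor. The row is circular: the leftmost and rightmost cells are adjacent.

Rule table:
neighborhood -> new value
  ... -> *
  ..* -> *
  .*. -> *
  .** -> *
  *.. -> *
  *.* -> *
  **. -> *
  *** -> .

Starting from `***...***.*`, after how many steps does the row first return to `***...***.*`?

2

..*****.***
***...***.*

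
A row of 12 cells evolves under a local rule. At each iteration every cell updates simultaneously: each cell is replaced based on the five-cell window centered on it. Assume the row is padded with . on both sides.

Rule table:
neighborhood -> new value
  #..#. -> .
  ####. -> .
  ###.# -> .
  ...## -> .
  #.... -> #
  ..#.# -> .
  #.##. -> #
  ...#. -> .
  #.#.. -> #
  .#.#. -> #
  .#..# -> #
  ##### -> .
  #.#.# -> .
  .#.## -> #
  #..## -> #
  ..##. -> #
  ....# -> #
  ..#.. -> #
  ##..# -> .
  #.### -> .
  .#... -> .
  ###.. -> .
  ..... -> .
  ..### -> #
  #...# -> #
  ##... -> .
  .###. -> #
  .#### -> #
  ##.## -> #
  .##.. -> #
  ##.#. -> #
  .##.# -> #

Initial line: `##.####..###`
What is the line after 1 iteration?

###.#...###.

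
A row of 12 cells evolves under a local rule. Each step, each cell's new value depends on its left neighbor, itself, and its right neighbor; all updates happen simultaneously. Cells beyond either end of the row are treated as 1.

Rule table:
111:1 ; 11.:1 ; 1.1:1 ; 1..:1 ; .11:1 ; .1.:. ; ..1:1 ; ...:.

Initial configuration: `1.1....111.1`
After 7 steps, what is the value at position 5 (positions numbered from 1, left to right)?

1

11.1..111111
111.11111111
111111111111
111111111111  (fixed point — unchanged through step 7)
position 5 holds 1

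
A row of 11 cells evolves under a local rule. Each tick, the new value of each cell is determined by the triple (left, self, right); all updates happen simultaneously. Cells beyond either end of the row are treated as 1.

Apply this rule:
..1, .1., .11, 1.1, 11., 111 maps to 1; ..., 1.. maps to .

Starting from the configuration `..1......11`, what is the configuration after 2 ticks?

111....1111

.11.....111
111....1111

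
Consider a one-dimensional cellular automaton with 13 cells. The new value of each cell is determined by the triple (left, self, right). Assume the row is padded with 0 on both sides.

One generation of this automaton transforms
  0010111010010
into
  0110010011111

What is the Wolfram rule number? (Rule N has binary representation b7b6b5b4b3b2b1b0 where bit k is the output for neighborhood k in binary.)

position 5: 111 → 1  (bit 7 = 1)
position 6: 110 → 0  (bit 6 = 0)
position 3: 101 → 0  (bit 5 = 0)
position 9: 100 → 1  (bit 4 = 1)
position 4: 011 → 0  (bit 3 = 0)
position 2: 010 → 1  (bit 2 = 1)
position 1: 001 → 1  (bit 1 = 1)
position 0: 000 → 0  (bit 0 = 0)
bits b7..b0 = 10010110 = 150

150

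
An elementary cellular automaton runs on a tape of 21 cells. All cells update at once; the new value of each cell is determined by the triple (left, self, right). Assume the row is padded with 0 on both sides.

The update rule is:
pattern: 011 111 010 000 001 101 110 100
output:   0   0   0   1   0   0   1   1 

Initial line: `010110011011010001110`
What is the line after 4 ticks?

100110011001001100111

tick 1: 000011001001001100011
tick 2: 111001100100100111001
tick 3: 001100110010010001100
tick 4: 100110011001001100111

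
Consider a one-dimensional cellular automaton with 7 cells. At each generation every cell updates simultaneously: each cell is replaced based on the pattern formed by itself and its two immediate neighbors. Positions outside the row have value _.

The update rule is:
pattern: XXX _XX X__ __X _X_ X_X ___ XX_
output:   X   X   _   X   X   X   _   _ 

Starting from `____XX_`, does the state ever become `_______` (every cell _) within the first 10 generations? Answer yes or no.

no

generation 1: ___XX__
generation 2: __XX___
generation 3: _XX____
generation 4: XX_____
generation 5: X______
generation 6: X______  (fixed point — unchanged through generation 10)
generation 10 is X______, still not uniform _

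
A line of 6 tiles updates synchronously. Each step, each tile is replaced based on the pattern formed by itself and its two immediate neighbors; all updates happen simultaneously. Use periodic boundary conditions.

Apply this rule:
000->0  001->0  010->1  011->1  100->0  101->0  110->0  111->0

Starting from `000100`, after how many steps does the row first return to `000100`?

1

step 1: 000100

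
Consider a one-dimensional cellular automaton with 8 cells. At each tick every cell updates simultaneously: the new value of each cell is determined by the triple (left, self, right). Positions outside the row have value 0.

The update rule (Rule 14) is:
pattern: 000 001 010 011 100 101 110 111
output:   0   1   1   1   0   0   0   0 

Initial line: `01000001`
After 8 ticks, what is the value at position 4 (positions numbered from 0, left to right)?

11000011
10000110
10001100
10011000
10110000
10100000
10100000  (fixed point — unchanged through tick 8)
position 4 holds 0

0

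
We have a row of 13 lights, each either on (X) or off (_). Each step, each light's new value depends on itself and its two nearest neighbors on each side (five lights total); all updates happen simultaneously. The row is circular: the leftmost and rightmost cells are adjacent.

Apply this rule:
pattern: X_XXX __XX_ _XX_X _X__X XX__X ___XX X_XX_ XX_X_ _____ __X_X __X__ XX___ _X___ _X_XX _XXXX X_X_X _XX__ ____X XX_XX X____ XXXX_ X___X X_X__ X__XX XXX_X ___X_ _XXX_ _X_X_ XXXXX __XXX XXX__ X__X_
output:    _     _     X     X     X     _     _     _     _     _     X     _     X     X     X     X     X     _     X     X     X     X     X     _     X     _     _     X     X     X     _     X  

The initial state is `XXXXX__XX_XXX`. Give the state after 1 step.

XXXX_X__XX_XX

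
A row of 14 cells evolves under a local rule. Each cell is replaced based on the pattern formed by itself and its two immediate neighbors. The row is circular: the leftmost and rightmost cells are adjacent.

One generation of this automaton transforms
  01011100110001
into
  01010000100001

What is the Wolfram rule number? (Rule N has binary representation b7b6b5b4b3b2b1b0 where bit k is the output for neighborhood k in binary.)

position 4: 111 → 0  (bit 7 = 0)
position 5: 110 → 0  (bit 6 = 0)
position 0: 101 → 0  (bit 5 = 0)
position 6: 100 → 0  (bit 4 = 0)
position 3: 011 → 1  (bit 3 = 1)
position 1: 010 → 1  (bit 2 = 1)
position 7: 001 → 0  (bit 1 = 0)
position 11: 000 → 0  (bit 0 = 0)
bits b7..b0 = 00001100 = 12

12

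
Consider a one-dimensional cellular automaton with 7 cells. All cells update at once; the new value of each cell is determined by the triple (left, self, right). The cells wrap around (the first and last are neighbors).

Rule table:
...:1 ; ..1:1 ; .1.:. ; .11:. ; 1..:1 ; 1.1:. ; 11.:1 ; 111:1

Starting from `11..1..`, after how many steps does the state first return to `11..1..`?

step 1: .111.11
step 2: ..11..1
step 3: 11.111.
step 4: .1..11.
step 5: 1.11.11
step 6: 1..1..1
step 7: 111.11.
step 8: .11..1.
step 9: 1.111.1
step 10: 1..11..
step 11: .11.111
step 12: ..1..11
step 13: 11.11.1
step 14: 11..1..

14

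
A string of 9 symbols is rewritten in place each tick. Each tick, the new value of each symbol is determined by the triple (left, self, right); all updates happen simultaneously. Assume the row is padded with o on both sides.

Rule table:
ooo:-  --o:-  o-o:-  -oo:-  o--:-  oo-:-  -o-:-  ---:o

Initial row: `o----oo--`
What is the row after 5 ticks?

tick 1: --oo-----
tick 2: -----ooo-
tick 3: -ooo-----
tick 4: -----ooo-  (repeats tick 2; period 2)
tick 5: -ooo-----

-ooo-----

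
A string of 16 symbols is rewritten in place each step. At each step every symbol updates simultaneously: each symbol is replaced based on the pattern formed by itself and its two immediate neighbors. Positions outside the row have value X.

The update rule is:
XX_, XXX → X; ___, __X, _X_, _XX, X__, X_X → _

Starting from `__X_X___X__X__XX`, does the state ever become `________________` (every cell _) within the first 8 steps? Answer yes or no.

yes

step 1: _______________X
step 2: ________________
all cells are _ at step 2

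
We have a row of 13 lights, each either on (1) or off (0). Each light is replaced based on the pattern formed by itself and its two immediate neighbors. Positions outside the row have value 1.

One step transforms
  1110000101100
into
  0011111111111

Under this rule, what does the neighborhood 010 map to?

At position 7 the neighborhood is 010; the next row has 1 there.

1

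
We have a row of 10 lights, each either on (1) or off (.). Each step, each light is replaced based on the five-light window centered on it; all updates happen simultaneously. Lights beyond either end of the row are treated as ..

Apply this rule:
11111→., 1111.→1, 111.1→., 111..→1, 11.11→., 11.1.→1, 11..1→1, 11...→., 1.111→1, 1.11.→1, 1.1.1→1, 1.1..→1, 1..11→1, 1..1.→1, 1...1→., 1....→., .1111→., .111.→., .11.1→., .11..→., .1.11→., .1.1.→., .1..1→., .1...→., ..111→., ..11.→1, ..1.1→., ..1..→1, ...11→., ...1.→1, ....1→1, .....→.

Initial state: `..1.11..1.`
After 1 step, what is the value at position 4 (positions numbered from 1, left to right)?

step 1: 11..1.111.
position 4 holds .

.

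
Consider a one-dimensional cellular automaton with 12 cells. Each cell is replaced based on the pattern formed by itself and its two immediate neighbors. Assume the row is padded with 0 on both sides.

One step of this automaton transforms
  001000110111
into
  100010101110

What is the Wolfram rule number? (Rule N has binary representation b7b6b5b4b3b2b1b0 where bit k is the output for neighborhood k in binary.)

position 10: 111 → 1  (bit 7 = 1)
position 7: 110 → 0  (bit 6 = 0)
position 8: 101 → 1  (bit 5 = 1)
position 3: 100 → 0  (bit 4 = 0)
position 6: 011 → 1  (bit 3 = 1)
position 2: 010 → 0  (bit 2 = 0)
position 1: 001 → 0  (bit 1 = 0)
position 0: 000 → 1  (bit 0 = 1)
bits b7..b0 = 10101001 = 169

169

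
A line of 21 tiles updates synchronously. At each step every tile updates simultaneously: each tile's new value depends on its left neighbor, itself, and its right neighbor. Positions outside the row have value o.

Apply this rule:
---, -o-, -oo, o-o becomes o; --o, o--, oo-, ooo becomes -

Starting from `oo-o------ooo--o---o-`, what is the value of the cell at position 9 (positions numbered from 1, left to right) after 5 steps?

-

--oo-oooo-o----o-o-oo
--o-oo---oo-oo-ooooo-
--ooo--o-o-oo-oo----o
--o----ooooo-oo--oo-o
--o-oo-o----oo---o-oo
position 9 holds -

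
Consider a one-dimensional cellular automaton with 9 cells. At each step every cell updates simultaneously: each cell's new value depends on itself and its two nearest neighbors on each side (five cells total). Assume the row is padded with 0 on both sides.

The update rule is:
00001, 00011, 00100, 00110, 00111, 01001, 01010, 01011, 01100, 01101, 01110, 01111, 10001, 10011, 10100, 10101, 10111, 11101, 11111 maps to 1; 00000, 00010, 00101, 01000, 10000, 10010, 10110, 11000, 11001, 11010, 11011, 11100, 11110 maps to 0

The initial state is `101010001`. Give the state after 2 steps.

011110101
111010111

111010111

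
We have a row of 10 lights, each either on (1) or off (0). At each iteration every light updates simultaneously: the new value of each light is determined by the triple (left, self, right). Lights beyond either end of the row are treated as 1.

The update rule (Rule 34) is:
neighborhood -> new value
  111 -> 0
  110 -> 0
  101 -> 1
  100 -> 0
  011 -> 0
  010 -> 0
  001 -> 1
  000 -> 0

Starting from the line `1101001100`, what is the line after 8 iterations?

0010101010

0010010001
0100100010
1001000101
0010001010
0100010101
1000101010
0001010101
0010101010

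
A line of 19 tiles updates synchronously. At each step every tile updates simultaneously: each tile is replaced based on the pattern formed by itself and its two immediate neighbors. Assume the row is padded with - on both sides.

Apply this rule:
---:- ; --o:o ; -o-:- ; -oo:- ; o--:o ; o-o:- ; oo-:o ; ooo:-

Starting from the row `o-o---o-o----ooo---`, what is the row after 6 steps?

o-o-o-----o-o-oo-o-

step 1: ---o-o---o--o--oo--
step 2: --o---o-o-oo-oo-oo-
step 3: -o-o-o-----o--o--oo
step 4: o-----o---o-oo-oo-o
step 5: -o---o-o-o---o--o--
step 6: o-o-o-----o-o-oo-o-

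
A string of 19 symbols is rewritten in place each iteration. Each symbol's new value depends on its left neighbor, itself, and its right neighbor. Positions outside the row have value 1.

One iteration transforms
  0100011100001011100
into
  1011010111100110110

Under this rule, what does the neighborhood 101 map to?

1

At position 0 the neighborhood is 101; the next row has 1 there.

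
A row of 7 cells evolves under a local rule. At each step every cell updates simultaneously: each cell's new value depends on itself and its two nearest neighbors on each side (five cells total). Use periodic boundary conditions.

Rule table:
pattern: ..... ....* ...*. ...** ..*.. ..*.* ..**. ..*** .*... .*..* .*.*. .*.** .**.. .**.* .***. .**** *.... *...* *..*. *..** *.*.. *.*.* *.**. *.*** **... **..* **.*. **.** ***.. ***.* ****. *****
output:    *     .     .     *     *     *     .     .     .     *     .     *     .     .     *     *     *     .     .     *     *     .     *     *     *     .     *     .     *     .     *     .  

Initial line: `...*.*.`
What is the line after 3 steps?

*..*.*.
**.*...
..**..*

..**..*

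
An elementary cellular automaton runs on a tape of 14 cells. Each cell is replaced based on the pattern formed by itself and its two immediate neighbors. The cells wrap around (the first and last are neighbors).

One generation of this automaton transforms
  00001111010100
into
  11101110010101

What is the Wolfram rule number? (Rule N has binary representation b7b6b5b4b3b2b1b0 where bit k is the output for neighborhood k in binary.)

141

position 5: 111 → 1  (bit 7 = 1)
position 7: 110 → 0  (bit 6 = 0)
position 8: 101 → 0  (bit 5 = 0)
position 12: 100 → 0  (bit 4 = 0)
position 4: 011 → 1  (bit 3 = 1)
position 9: 010 → 1  (bit 2 = 1)
position 3: 001 → 0  (bit 1 = 0)
position 0: 000 → 1  (bit 0 = 1)
bits b7..b0 = 10001101 = 141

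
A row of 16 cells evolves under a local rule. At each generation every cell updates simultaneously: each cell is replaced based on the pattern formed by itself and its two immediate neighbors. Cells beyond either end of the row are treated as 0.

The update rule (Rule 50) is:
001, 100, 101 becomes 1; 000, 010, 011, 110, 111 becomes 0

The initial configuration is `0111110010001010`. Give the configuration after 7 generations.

generation 1: 1000001101010101
generation 2: 0100010010101010
generation 3: 1010101101010101
generation 4: 0101010010101010
generation 5: 1010101101010101  (repeats generation 3; period 2)
generation 7: 1010101101010101

1010101101010101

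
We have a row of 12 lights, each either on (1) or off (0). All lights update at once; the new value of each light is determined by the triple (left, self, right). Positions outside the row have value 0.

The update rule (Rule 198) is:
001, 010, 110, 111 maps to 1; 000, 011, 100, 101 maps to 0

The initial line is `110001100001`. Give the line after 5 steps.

010010101101

010010100011
110110100101
010010101101
110110100101  (repeats step 2; period 2)
step 5: 010010101101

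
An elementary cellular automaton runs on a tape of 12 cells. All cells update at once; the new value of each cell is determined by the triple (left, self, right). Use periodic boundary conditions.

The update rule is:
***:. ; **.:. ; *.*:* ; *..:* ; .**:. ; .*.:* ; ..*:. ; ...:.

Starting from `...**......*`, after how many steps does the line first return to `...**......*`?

*....*.....*
.*...**.....
.**....*....
...*...**...
...**....*..
.....*...**.
.....**....*
*......*...*
.*.....**...
.**......*..
...*.....**.
...**......*

12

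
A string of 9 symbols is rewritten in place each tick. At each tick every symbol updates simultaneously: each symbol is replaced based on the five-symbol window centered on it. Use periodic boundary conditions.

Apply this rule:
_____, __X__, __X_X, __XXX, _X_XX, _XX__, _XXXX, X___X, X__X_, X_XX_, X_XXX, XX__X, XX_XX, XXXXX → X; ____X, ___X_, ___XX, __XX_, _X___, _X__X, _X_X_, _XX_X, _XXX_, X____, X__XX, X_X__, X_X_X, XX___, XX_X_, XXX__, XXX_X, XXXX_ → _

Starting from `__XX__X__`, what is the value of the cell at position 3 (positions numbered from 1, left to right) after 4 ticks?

___XXXX__
X__XX____
X___X____
X_X_X____
position 3 holds X

X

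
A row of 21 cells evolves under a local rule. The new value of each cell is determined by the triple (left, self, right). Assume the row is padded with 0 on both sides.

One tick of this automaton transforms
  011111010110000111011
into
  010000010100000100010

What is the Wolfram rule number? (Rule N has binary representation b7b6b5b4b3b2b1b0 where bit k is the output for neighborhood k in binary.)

position 2: 111 → 0  (bit 7 = 0)
position 5: 110 → 0  (bit 6 = 0)
position 6: 101 → 0  (bit 5 = 0)
position 11: 100 → 0  (bit 4 = 0)
position 1: 011 → 1  (bit 3 = 1)
position 7: 010 → 1  (bit 2 = 1)
position 0: 001 → 0  (bit 1 = 0)
position 12: 000 → 0  (bit 0 = 0)
bits b7..b0 = 00001100 = 12

12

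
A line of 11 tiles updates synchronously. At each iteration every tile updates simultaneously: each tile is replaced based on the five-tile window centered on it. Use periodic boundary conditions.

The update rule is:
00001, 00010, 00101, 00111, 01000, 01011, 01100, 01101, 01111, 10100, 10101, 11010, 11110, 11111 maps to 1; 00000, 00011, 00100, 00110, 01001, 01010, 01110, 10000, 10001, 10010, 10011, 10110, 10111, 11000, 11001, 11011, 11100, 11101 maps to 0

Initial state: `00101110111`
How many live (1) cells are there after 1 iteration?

2

00110000000
count of 1: 2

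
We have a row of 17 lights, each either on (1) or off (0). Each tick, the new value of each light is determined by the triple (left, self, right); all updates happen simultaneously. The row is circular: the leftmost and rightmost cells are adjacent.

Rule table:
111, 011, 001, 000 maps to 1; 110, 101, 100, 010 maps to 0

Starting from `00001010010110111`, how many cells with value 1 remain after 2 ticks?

9

01110000100100110
11100111001001100
count of 1: 9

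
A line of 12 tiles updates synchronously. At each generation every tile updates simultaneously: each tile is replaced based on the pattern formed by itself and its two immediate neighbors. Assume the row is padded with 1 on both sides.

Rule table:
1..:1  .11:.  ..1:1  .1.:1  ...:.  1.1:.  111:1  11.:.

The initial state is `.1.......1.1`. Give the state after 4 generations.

.11.....11..
...1...1..11
1.111.1111.1
...1...11...

...1...11...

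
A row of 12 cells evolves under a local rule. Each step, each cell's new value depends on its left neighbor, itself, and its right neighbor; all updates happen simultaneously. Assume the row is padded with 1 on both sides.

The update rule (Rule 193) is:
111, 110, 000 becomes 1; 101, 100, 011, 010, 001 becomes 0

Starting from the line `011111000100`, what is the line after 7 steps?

001111010000
000111000110
010011010010
000001000000
011100011110
001101001110
000100000110

000100000110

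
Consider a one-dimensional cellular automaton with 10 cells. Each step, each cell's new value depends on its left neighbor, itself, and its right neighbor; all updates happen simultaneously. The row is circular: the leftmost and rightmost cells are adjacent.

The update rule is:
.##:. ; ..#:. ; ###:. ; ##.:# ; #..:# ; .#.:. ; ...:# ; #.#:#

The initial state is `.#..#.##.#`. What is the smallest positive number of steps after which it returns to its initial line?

#.#..#.##.
.#.#..#.##
#.#.#..#.#
##.#.#..#.
.##.#.#..#
#.##.#.#..
.#.##.#.#.
..#.##.#.#
#..#.##.#.
.#..#.##.#

10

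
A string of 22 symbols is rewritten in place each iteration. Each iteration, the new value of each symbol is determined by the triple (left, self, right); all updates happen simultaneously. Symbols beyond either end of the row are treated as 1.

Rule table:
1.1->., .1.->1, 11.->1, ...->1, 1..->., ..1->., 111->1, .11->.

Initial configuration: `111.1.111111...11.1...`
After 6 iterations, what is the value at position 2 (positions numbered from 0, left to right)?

111.1..11111.1..1.1.1.
111.1...1111.1..1.1.1.
111.1.1..111.1..1.1.1.
111.1.1...11.1..1.1.1.
111.1.1.1..1.1..1.1.1.
111.1.1.1..1.1..1.1.1.
position 2 holds 1

1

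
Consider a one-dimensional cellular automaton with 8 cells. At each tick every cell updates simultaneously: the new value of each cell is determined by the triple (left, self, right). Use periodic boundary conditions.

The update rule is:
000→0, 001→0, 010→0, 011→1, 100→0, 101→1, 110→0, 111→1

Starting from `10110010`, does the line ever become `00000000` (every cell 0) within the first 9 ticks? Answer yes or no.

tick 1: 01100001
tick 2: 11000000
tick 3: 10000000
tick 4: 00000000
all cells are 0 at tick 4

yes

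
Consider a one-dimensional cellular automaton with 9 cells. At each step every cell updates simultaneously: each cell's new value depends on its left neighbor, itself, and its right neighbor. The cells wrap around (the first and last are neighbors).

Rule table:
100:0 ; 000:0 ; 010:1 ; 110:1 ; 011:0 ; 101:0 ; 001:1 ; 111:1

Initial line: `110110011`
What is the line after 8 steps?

step 1: 110010101
step 2: 110110100
step 3: 010010101
step 4: 010110101
step 5: 010010101  (repeats step 3; period 2)
step 8: 010110101

010110101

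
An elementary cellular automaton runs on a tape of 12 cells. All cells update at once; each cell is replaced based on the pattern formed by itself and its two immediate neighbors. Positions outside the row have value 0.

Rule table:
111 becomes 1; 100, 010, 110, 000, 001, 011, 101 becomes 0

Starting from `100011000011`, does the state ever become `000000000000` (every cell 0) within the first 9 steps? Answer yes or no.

yes

step 1: 000000000000
all cells are 0 at step 1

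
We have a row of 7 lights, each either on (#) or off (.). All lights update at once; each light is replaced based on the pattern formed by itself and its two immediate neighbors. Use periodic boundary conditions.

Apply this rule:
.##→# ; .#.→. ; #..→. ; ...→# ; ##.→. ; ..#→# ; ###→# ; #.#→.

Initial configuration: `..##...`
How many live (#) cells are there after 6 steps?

5

###..##
##..###
#..####
..#####
.#####.
#####..
count of #: 5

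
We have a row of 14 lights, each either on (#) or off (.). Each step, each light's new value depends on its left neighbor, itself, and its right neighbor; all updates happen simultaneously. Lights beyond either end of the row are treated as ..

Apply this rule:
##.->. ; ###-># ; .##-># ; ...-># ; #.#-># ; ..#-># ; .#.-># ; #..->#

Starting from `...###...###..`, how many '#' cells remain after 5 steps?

10

#####.#####.##
####.#####.##.
###.#####.##.#
##.#####.##.##
#.#####.##.##.
count of #: 10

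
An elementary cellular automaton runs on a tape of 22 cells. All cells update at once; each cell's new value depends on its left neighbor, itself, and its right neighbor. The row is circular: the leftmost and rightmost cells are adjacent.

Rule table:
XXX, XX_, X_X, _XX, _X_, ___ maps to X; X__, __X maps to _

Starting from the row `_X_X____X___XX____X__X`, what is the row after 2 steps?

XXXX_XX_X_X_XX_XX_X__X
XXXXXXXXXXXXXXXXXXX__X

XXXXXXXXXXXXXXXXXXX__X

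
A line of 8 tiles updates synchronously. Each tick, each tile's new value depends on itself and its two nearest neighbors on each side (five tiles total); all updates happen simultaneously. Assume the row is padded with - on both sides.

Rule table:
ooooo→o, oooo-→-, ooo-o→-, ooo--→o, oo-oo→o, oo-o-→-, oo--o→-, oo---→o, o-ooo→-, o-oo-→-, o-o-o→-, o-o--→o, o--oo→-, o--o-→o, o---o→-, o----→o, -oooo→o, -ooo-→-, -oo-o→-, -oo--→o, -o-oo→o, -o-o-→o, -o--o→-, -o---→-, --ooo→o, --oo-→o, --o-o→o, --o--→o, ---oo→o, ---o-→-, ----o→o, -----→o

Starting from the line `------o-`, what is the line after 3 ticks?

o-oo--o-

tick 1: ooooo-o-
tick 2: ooo---o-
tick 3: o-oo--o-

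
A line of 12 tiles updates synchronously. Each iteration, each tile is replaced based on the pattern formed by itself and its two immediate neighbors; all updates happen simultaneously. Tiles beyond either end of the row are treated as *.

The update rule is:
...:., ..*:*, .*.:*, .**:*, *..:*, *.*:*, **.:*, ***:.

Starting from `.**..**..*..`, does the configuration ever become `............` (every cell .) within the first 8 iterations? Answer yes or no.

************
............
all cells are . at iteration 2

yes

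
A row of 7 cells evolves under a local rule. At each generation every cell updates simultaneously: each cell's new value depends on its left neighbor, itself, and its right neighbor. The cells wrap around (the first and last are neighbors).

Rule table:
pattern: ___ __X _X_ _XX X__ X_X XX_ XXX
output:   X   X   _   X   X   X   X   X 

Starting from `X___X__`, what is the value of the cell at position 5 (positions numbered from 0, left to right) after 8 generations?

generation 1: _XXX_XX
generation 2: XXXXXXX
generation 3: XXXXXXX  (fixed point — unchanged through generation 8)
position 5 holds X

X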